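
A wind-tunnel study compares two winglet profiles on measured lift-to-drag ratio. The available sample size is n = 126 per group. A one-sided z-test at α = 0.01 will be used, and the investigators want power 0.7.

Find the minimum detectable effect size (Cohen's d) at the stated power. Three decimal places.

Required noncentrality: δ = z_{0.01} + z_{0.30} = 2.326 + 0.524 = 2.851.
δ = d·√(n/2) ⇒ d = δ/√(n/2) = 2.851/√(126/2) = 0.3592.

d ≈ 0.359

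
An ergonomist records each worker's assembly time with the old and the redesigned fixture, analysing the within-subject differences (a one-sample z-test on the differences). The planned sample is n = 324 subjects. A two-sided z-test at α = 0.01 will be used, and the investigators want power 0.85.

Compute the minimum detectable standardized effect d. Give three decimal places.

Required noncentrality: δ = z_{0.005} + z_{0.15} = 2.576 + 1.036 = 3.612.
(The second rejection-region term Φ(−δ − z_{α/2}) is negligible and dropped.)
δ = d·√n ⇒ d = δ/√n = 3.612/√324 = 0.2007.

d ≈ 0.201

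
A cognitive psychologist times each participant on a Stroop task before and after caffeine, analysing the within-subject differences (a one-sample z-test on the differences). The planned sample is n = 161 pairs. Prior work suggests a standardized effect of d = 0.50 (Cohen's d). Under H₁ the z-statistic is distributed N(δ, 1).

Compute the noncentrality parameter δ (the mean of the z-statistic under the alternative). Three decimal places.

The noncentrality parameter scales effect size by the design's sample-size factor: δ = d·√n = 0.50 × √161 = 6.3443

δ ≈ 6.344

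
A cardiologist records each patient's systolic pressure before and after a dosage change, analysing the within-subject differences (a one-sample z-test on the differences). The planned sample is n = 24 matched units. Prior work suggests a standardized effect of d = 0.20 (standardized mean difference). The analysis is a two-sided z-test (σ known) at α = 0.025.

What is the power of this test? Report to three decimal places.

Noncentrality parameter: δ = d·√n = 0.20 × √24 = 0.9798
Two-sided α = 0.025 → critical value z_{0.0125} = 2.241.
Power = Φ(δ − 2.241) + Φ(−δ − 2.241) = Φ(-1.262) + Φ(-3.221) = 0.1035 + 0.0006 = 0.1042.

Power ≈ 0.104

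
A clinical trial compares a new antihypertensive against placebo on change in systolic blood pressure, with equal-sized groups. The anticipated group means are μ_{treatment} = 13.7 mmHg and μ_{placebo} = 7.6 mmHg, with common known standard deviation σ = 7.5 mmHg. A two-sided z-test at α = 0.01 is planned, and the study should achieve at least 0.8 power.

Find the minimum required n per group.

Standardized effect: d = |μ_{treatment} − μ_{placebo}| / σ = |13.7 − 7.6| / 7.5 = 0.8133
For power 0.8 need Φ(δ − z_{0.005}) = 0.8, so δ = z_{0.005} + z_{0.20} = 2.576 + 0.842 = 3.417.
(Ignoring the negligible lower-tail rejection probability gives the usual closed-form inversion.)
δ = d·√(n/2) ⇒ n = 2(δ/d)² = 2 × (3.417 / 0.8133)² = 35.31.
Rounding up, n = 36 per group.

n = 36 per group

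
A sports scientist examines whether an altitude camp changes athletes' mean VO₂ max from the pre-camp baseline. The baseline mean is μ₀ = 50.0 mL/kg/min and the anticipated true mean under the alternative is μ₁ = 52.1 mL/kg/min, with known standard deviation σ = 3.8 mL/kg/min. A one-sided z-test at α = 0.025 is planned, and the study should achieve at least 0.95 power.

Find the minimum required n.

Standardized effect: d = |μ₁ − μ₀| / σ = |52.1 − 50.0| / 3.8 = 0.5526
For power 0.95 need Φ(δ − z_{0.025}) = 0.95, so δ = z_{0.025} + z_{0.05} = 1.960 + 1.645 = 3.605.
δ = d·√n ⇒ n = (δ/d)² = (3.605 / 0.5526)² = 42.55.
Round up to the next whole unit.

n = 43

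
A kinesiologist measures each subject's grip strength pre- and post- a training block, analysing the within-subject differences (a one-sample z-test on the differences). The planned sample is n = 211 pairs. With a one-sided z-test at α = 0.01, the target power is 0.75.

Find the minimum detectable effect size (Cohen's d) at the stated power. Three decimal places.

Required noncentrality: δ = z_{0.01} + z_{0.25} = 2.326 + 0.674 = 3.001.
δ = d·√n ⇒ d = δ/√n = 3.001/√211 = 0.2066.

d ≈ 0.207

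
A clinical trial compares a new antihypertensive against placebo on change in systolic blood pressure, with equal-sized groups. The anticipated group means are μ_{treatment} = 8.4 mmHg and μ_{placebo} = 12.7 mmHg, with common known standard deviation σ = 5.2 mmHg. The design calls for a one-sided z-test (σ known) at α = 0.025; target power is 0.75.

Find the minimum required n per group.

n = 21 per group

Standardized effect: d = |μ_{treatment} − μ_{placebo}| / σ = |8.4 − 12.7| / 5.2 = 0.8269
For power 0.75 need Φ(δ − z_{0.025}) = 0.75, so δ = z_{0.025} + z_{0.25} = 1.960 + 0.674 = 2.634.
δ = d·√(n/2) ⇒ n = 2(δ/d)² = 2 × (2.634 / 0.8269)² = 20.30.
Rounding up, n = 21 per group.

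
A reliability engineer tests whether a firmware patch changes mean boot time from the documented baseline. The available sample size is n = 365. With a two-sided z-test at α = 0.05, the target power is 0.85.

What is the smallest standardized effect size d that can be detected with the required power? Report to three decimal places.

Required noncentrality: δ = z_{0.025} + z_{0.15} = 1.960 + 1.036 = 2.996.
(The second rejection-region term Φ(−δ − z_{α/2}) is negligible and dropped.)
δ = d·√n ⇒ d = δ/√n = 2.996/√365 = 0.1568.

d ≈ 0.157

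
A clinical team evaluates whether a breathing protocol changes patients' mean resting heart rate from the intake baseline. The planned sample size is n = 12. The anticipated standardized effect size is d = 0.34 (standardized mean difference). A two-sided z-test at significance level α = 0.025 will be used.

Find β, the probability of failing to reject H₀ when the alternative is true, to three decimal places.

β ≈ 0.856

Noncentrality parameter: δ = d·√n = 0.34 × √12 = 1.1778
Two-sided α = 0.025 → critical value z_{0.0125} = 2.241.
Power = Φ(δ − 2.241) + Φ(−δ − 2.241) = Φ(-1.064) + Φ(-3.419) = 0.1438 + 0.0003 = 0.1441.
Type II error: β = 1 − power = 1 − 0.1441 = 0.8559.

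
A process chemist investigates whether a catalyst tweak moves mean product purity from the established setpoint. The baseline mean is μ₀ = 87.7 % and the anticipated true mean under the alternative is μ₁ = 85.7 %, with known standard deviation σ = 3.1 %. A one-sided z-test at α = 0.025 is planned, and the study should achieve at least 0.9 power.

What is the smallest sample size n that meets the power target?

n = 26

Standardized effect: d = |μ₁ − μ₀| / σ = |85.7 − 87.7| / 3.1 = 0.6452
Set Φ(δ − 1.960) = 0.9; then δ − 1.960 = Φ⁻¹(0.9) = 1.282, giving δ = 3.242.
δ = d·√n ⇒ n = (δ/d)² = (3.242 / 0.6452)² = 25.24.
Round up to the next whole unit.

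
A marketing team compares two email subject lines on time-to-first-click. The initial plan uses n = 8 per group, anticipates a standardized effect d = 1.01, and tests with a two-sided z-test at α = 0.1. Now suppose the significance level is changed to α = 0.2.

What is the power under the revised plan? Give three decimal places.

Power ≈ 0.770

δ = d·√(n/2) = 1.01 × √(8/2) = 2.0200 (unchanged). New critical value: z_{0.1} = 1.282.
Revised power = Φ(δ − 1.282) + Φ(−δ − 1.282) = Φ(0.738) + Φ(-3.302) = 0.7699 + 0.0005 = 0.7704.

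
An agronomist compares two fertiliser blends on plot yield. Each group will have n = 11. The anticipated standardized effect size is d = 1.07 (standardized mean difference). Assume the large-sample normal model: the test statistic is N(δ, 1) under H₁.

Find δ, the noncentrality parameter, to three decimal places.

δ ≈ 2.509

δ = d·√(n/2) = 1.07 × √(11/2) = 2.5094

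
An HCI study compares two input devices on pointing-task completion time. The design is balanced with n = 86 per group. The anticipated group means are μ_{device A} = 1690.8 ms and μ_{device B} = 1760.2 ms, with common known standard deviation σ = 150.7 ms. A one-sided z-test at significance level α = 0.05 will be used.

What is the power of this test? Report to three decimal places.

Standardized effect: d = |μ_{device A} − μ_{device B}| / σ = |1690.8 − 1760.2| / 150.7 = 0.4605
Noncentrality parameter: δ = d·√(n/2) = 0.4605 × √(86/2) = 3.0198
Critical value for a one-sided test at α = 0.05: z_α = 1.645.
Power = P(Z > 1.645 − δ) = Φ(1.375) = 0.9154.

Power ≈ 0.915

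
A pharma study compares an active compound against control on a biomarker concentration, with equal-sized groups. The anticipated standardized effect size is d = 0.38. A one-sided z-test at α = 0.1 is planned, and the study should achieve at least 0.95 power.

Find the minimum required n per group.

n = 119 per group

Set Φ(δ − 1.282) = 0.95; then δ − 1.282 = Φ⁻¹(0.95) = 1.645, giving δ = 2.926.
δ = d·√(n/2) ⇒ n = 2(δ/d)² = 2 × (2.926 / 0.38)² = 118.61.
Rounding up, n = 119 per group.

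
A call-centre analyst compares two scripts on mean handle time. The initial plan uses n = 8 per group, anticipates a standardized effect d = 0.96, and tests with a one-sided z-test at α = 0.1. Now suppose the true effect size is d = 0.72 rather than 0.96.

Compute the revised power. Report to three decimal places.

Power ≈ 0.563

With d = 0.72: δ = d·√(n/2) = 0.72 × √(8/2) = 1.4400. Critical value z_{0.1} = 1.282.
Revised power = P(Z > 1.282 − δ) = Φ(0.158) = 0.5629.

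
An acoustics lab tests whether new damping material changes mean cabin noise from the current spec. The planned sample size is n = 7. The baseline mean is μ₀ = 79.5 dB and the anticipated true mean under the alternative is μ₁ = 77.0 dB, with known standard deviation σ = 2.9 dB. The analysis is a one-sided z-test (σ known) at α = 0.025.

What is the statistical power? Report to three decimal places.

Standardized effect: d = |μ₁ − μ₀| / σ = |77.0 − 79.5| / 2.9 = 0.8621
Noncentrality parameter: δ = d·√n = 0.8621 × √7 = 2.2808
Critical value for a one-sided test at α = 0.025: z_α = 1.960.
Power = P(Z > 1.960 − δ) = Φ(0.321) = 0.6258.

Power ≈ 0.626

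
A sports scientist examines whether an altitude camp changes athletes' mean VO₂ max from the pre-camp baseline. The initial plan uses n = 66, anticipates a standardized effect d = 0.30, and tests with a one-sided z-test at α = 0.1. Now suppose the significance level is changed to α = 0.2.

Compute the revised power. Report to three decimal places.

Power ≈ 0.945

δ = d·√n = 0.30 × √66 = 2.4372 (unchanged). New critical value: z_{0.2} = 0.842.
Revised power = Φ(δ − 0.842) = Φ(1.596) = 0.9447.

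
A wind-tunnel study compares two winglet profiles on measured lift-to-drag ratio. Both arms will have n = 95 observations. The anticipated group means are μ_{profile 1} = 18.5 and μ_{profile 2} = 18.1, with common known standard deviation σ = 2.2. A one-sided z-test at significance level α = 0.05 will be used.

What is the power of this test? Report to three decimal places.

Standardized effect: d = |μ_{profile 1} − μ_{profile 2}| / σ = |18.5 − 18.1| / 2.2 = 0.1818
Noncentrality parameter: δ = d·√(n/2) = 0.1818 × √(95/2) = 1.2531
Critical value for a one-sided test at α = 0.05: z_α = 1.645.
Power = P(Z > 1.645 − δ) = Φ(-0.392) = 0.3476.

Power ≈ 0.348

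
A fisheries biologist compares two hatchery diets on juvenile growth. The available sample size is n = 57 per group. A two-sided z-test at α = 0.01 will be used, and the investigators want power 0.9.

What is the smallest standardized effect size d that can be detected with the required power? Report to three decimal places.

d ≈ 0.723

Need Φ(δ − 2.576) = 0.9, so δ = 2.576 + 1.282 = 3.857.
(The second rejection-region term Φ(−δ − z_{α/2}) is negligible and dropped.)
δ = d·√(n/2) ⇒ d = δ/√(n/2) = 3.857/√(57/2) = 0.7226.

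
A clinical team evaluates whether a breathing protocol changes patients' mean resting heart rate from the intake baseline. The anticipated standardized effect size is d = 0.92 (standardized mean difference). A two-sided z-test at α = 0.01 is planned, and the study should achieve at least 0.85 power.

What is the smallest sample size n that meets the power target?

For power 0.85 need Φ(δ − z_{0.005}) = 0.85, so δ = z_{0.005} + z_{0.15} = 2.576 + 1.036 = 3.612.
(Ignoring the negligible lower-tail rejection probability gives the usual closed-form inversion.)
δ = d·√n ⇒ n = (δ/d)² = (3.612 / 0.92)² = 15.42.
Round up to the next whole unit.

n = 16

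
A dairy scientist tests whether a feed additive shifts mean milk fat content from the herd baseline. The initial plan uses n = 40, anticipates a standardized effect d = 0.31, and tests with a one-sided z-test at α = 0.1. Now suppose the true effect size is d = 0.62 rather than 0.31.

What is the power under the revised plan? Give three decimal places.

With d = 0.62: δ = d·√n = 0.62 × √40 = 3.9212. Critical value z_{0.1} = 1.282.
Revised power = Φ(δ − 1.282) = Φ(2.640) = 0.9959.

Power ≈ 0.996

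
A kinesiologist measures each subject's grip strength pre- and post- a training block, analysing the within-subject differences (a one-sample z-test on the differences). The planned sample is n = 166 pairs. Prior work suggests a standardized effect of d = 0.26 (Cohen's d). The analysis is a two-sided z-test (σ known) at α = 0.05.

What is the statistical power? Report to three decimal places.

Noncentrality parameter: δ = d·√n = 0.26 × √166 = 3.3499
Two-sided α = 0.05 → critical value z_{0.025} = 1.960.
Power = Φ(δ − 1.960) + Φ(−δ − 1.960) = Φ(1.390) + Φ(-5.310) = 0.9177 + 0.0000 = 0.9177.

Power ≈ 0.918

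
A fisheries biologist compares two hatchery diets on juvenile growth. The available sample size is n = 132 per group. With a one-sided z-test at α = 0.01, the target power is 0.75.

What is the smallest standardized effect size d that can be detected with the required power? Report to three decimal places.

d ≈ 0.369

Required noncentrality: δ = z_{0.01} + z_{0.25} = 2.326 + 0.674 = 3.001.
δ = d·√(n/2) ⇒ d = δ/√(n/2) = 3.001/√(132/2) = 0.3694.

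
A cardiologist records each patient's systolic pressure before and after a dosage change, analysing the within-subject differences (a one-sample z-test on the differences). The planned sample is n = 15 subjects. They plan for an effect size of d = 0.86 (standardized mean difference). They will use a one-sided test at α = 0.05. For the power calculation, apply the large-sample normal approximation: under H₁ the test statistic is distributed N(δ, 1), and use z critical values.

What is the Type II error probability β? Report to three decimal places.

Noncentrality parameter: δ = d·√n = 0.86 × √15 = 3.3308
One-sided α = 0.05 → critical value z_{0.05} = 1.645.
Power = Φ(δ − 1.645) = Φ(1.686) = 0.9541.
Type II error: β = 1 − power = 1 − 0.9541 = 0.0459.

β ≈ 0.046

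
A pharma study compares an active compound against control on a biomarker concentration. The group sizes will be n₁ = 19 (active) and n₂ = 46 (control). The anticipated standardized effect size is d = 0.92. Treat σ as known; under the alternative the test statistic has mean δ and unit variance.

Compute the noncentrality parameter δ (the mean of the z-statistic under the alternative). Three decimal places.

δ ≈ 3.374

δ = d / √(1/n₁ + 1/n₂) = 0.92 / √(1/19 + 1/46) = 3.3735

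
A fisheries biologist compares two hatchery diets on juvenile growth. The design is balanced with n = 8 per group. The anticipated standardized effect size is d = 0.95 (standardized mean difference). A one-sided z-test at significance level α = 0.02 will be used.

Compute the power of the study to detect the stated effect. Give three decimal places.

Power ≈ 0.439

Noncentrality parameter: δ = d·√(n/2) = 0.95 × √(8/2) = 1.9000
Critical value for a one-sided test at α = 0.02: z_α = 2.054.
Power = P(Z > 2.054 − δ) = Φ(-0.154) = 0.4389.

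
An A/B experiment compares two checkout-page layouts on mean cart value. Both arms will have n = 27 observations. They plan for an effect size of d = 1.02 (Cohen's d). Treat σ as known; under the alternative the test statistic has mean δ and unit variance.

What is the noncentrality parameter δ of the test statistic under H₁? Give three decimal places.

δ ≈ 3.748

δ = d·√(n/2) = 1.02 × √(27/2) = 3.7477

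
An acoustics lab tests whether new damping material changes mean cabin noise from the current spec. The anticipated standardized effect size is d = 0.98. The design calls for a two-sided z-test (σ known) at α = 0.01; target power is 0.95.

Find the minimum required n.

n = 19

For power 0.95 need Φ(δ − z_{0.005}) = 0.95, so δ = z_{0.005} + z_{0.05} = 2.576 + 1.645 = 4.221.
(Ignoring the negligible lower-tail rejection probability gives the usual closed-form inversion.)
δ = d·√n ⇒ n = (δ/d)² = (4.221 / 0.98)² = 18.55.
Round up to the next whole unit.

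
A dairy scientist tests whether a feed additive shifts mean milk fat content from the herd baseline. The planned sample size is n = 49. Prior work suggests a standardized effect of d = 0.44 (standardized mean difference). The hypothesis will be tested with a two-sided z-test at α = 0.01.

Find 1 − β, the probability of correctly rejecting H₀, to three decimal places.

Power ≈ 0.693

Noncentrality parameter: δ = d·√n = 0.44 × √49 = 3.0800
Critical value for a two-sided test at α = 0.01: z_{α/2} = 2.576.
Power = Φ(δ − 2.576) + Φ(−δ − 2.576) = Φ(0.504) + Φ(-5.656) = 0.6929 + 0.0000 = 0.6929.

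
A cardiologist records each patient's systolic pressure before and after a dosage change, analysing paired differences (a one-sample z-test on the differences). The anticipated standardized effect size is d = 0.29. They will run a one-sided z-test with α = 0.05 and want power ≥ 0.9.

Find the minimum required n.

For power 0.9 need Φ(δ − z_{0.05}) = 0.9, so δ = z_{0.05} + z_{0.10} = 1.645 + 1.282 = 2.926.
δ = d·√n ⇒ n = (δ/d)² = (2.926 / 0.29)² = 101.83.
Round up to the next whole unit.

n = 102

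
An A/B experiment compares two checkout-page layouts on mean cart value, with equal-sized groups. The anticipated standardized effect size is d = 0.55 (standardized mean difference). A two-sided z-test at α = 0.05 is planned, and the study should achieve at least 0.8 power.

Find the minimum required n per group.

n = 52 per group

Set Φ(δ − 1.960) = 0.8; then δ − 1.960 = Φ⁻¹(0.8) = 0.842, giving δ = 2.802.
(Ignoring the negligible lower-tail rejection probability gives the usual closed-form inversion.)
δ = d·√(n/2) ⇒ n = 2(δ/d)² = 2 × (2.802 / 0.55)² = 51.89.
Round up to the next whole unit.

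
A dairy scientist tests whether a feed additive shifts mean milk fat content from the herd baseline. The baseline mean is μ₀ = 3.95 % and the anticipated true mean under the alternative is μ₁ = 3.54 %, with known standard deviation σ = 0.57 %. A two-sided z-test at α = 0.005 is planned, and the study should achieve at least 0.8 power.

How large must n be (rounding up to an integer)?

n = 26

Standardized effect: d = |μ₁ − μ₀| / σ = |3.54 − 3.95| / 0.57 = 0.7193
For power 0.8 need Φ(δ − z_{0.0025}) = 0.8, so δ = z_{0.0025} + z_{0.20} = 2.807 + 0.842 = 3.649.
(Ignoring the negligible lower-tail rejection probability gives the usual closed-form inversion.)
δ = d·√n ⇒ n = (δ/d)² = (3.649 / 0.7193)² = 25.73.
Rounding up, n = 26.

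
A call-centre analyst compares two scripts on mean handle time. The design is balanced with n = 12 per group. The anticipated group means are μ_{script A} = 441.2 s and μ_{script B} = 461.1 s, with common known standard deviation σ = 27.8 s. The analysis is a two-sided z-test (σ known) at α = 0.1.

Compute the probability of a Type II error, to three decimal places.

Standardized effect: d = |μ_{script A} − μ_{script B}| / σ = |441.2 − 461.1| / 27.8 = 0.7158
Noncentrality parameter: δ = d·√(n/2) = 0.7158 × √(12/2) = 1.7534
Two-sided α = 0.1 → critical value z_{0.05} = 1.645.
Power = Φ(δ − 1.645) + Φ(−δ − 1.645) = Φ(0.109) + Φ(-3.398) = 0.5432 + 0.0003 = 0.5436.
Type II error: β = 1 − power = 1 − 0.5436 = 0.4564.

β ≈ 0.456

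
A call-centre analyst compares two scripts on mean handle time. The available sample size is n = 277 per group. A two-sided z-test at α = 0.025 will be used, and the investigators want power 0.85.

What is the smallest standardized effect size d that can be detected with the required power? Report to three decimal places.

Required noncentrality: δ = z_{0.0125} + z_{0.15} = 2.241 + 1.036 = 3.278.
(The second rejection-region term Φ(−δ − z_{α/2}) is negligible and dropped.)
δ = d·√(n/2) ⇒ d = δ/√(n/2) = 3.278/√(277/2) = 0.2785.

d ≈ 0.279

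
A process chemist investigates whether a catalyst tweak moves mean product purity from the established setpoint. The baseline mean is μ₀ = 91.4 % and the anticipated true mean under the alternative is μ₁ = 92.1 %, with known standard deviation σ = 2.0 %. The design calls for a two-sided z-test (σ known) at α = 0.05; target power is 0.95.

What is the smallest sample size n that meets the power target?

n = 107

Standardized effect: d = |μ₁ − μ₀| / σ = |92.1 − 91.4| / 2.0 = 0.3500
For power 0.95 need Φ(δ − z_{0.025}) = 0.95, so δ = z_{0.025} + z_{0.05} = 1.960 + 1.645 = 3.605.
(Ignoring the negligible lower-tail rejection probability gives the usual closed-form inversion.)
δ = d·√n ⇒ n = (δ/d)² = (3.605 / 0.3500)² = 106.08.
Rounding up, n = 107.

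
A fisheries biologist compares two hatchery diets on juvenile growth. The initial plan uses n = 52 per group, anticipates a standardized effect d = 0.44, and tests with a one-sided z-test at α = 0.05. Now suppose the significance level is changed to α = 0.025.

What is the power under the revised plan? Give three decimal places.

δ = d·√(n/2) = 0.44 × √(52/2) = 2.2436 (unchanged). New critical value: z_{0.025} = 1.960.
Revised power = Φ(δ − 1.960) = Φ(0.284) = 0.6116.

Power ≈ 0.612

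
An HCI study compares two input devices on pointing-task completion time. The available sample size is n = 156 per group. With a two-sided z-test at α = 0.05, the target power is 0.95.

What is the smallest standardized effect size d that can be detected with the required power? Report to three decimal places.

Need Φ(δ − 1.960) = 0.95, so δ = 1.960 + 1.645 = 3.605.
(Lower-tail contribution to power is negligible for δ > 0.)
δ = d·√(n/2) ⇒ d = δ/√(n/2) = 3.605/√(156/2) = 0.4082.

d ≈ 0.408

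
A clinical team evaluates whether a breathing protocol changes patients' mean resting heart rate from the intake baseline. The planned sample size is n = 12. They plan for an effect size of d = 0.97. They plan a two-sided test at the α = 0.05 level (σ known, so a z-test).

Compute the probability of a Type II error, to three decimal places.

β ≈ 0.081

Noncentrality parameter: δ = d·√n = 0.97 × √12 = 3.3602
Two-sided α = 0.05 → critical value z_{0.025} = 1.960.
Power = Φ(δ − 1.960) + Φ(−δ − 1.960) = Φ(1.400) + Φ(-5.320) = 0.9193 + 0.0000 = 0.9193.
Type II error: β = 1 − power = 1 − 0.9193 = 0.0807.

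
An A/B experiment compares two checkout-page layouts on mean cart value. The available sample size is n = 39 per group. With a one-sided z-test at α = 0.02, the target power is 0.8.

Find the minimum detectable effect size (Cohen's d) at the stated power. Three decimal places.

d ≈ 0.656

Need Φ(δ − 2.054) = 0.8, so δ = 2.054 + 0.842 = 2.895.
δ = d·√(n/2) ⇒ d = δ/√(n/2) = 2.895/√(39/2) = 0.6557.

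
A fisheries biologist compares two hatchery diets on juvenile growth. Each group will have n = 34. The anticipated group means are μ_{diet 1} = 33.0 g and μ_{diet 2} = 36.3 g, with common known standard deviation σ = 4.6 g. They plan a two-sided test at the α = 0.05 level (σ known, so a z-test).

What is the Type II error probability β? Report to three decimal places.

β ≈ 0.159

Standardized effect: d = |μ_{diet 1} − μ_{diet 2}| / σ = |33.0 − 36.3| / 4.6 = 0.7174
Noncentrality parameter: δ = d·√(n/2) = 0.7174 × √(34/2) = 2.9579
Two-sided α = 0.05 → critical value z_{0.025} = 1.960.
Power = Φ(δ − 1.960) + Φ(−δ − 1.960) = Φ(0.998) + Φ(-4.918) = 0.8408 + 0.0000 = 0.8408.
Type II error: β = 1 − power = 1 − 0.8408 = 0.1592.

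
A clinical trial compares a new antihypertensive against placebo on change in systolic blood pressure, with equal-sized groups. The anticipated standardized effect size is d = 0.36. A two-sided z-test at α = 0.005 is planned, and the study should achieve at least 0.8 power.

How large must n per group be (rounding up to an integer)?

n = 206 per group

Set Φ(δ − 2.807) = 0.8; then δ − 2.807 = Φ⁻¹(0.8) = 0.842, giving δ = 3.649.
(The Φ(−δ − z_{α/2}) term is vanishingly small for δ > 0 and is dropped in the standard sample-size formula.)
δ = d·√(n/2) ⇒ n = 2(δ/d)² = 2 × (3.649 / 0.36)² = 205.44.
Round up to the next whole unit.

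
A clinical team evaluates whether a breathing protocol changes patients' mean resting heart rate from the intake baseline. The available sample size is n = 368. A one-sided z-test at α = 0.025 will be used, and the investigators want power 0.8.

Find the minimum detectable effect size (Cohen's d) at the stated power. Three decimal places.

d ≈ 0.146

Need Φ(δ − 1.960) = 0.8, so δ = 1.960 + 0.842 = 2.802.
δ = d·√n ⇒ d = δ/√n = 2.802/√368 = 0.1460.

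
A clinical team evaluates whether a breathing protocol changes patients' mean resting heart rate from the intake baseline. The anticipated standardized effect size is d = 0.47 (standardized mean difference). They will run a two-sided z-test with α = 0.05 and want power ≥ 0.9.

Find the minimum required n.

For power 0.9 need Φ(δ − z_{0.025}) = 0.9, so δ = z_{0.025} + z_{0.10} = 1.960 + 1.282 = 3.242.
(Ignoring the negligible lower-tail rejection probability gives the usual closed-form inversion.)
δ = d·√n ⇒ n = (δ/d)² = (3.242 / 0.47)² = 47.57.
Rounding up, n = 48.

n = 48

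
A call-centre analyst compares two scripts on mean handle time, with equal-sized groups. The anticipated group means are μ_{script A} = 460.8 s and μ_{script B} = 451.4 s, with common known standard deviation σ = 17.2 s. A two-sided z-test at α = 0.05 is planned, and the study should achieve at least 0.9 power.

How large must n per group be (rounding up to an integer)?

n = 71 per group

Standardized effect: d = |μ_{script A} − μ_{script B}| / σ = |460.8 − 451.4| / 17.2 = 0.5465
For power 0.9 need Φ(δ − z_{0.025}) = 0.9, so δ = z_{0.025} + z_{0.10} = 1.960 + 1.282 = 3.242.
(For δ > 0 the lower-tail rejection region contributes negligibly to power, so the one-term inversion is standard.)
δ = d·√(n/2) ⇒ n = 2(δ/d)² = 2 × (3.242 / 0.5465)² = 70.36.
Rounding up, n = 71 per group.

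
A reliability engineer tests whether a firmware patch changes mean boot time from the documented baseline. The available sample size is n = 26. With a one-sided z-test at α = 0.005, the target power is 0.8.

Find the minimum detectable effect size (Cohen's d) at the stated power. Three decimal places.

Required noncentrality: δ = z_{0.005} + z_{0.20} = 2.576 + 0.842 = 3.417.
δ = d·√n ⇒ d = δ/√n = 3.417/√26 = 0.6702.

d ≈ 0.670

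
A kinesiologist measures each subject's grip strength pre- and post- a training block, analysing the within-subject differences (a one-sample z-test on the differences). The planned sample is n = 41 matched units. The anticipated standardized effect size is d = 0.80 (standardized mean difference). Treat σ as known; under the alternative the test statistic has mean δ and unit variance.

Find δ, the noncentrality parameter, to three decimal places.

δ ≈ 5.122

δ = d·√n = 0.80 × √41 = 5.1225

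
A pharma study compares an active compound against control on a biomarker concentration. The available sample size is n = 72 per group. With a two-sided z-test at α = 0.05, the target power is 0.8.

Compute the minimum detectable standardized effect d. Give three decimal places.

Need Φ(δ − 1.960) = 0.8, so δ = 1.960 + 0.842 = 2.802.
(The second rejection-region term Φ(−δ − z_{α/2}) is negligible and dropped.)
δ = d·√(n/2) ⇒ d = δ/√(n/2) = 2.802/√(72/2) = 0.4669.

d ≈ 0.467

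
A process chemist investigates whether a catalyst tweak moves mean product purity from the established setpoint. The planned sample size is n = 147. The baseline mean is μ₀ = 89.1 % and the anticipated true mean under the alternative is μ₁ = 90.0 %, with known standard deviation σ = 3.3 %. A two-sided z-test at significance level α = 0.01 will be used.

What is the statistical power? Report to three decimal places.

Power ≈ 0.768

Standardized effect: d = |μ₁ − μ₀| / σ = |90.0 − 89.1| / 3.3 = 0.2727
Noncentrality parameter: δ = d·√n = 0.2727 × √147 = 3.3066
Critical value for a two-sided test at α = 0.01: z_{α/2} = 2.576.
Power = Φ(δ − 2.576) + Φ(−δ − 2.576) = Φ(0.731) + Φ(-5.882) = 0.7676 + 0.0000 = 0.7676.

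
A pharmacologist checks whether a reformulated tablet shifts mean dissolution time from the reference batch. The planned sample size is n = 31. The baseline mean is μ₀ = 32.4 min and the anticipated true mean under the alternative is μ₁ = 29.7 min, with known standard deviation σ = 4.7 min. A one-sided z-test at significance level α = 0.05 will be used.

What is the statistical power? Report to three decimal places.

Standardized effect: d = |μ₁ − μ₀| / σ = |29.7 − 32.4| / 4.7 = 0.5745
Noncentrality parameter: δ = d·√n = 0.5745 × √31 = 3.1985
One-sided α = 0.05 → critical value z_{0.05} = 1.645.
Power = P(Z > 1.645 − δ) = Φ(1.554) = 0.9399.

Power ≈ 0.940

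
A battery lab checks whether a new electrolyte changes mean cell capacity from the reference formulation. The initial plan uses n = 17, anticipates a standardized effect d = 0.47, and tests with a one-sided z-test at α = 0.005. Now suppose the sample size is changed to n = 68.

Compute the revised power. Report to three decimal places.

Power ≈ 0.903

With n = 68: δ = d·√n = 0.47 × √68 = 3.8757. Critical value z_{0.005} = 2.576.
Revised power = P(Z > 2.576 − δ) = Φ(1.300) = 0.9032.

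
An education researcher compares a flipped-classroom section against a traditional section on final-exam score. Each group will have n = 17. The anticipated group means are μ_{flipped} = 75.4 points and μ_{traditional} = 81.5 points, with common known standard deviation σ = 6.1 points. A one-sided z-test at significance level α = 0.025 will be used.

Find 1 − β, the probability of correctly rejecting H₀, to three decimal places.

Power ≈ 0.830

Standardized effect: d = |μ_{flipped} − μ_{traditional}| / σ = |75.4 − 81.5| / 6.1 = 1.0000
Noncentrality parameter: λ = d·√(n/2) = 1.0000 × √(17/2) = 2.9155
Critical value for a one-sided test at α = 0.025: z_α = 1.960.
Power = P(Z > 1.960 − λ) = Φ(0.956) = 0.8303.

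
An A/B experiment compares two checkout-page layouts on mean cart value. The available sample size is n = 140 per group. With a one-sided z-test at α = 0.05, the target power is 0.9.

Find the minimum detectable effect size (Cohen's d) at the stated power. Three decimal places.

d ≈ 0.350

Required noncentrality: δ = z_{0.05} + z_{0.10} = 1.645 + 1.282 = 2.926.
δ = d·√(n/2) ⇒ d = δ/√(n/2) = 2.926/√(140/2) = 0.3498.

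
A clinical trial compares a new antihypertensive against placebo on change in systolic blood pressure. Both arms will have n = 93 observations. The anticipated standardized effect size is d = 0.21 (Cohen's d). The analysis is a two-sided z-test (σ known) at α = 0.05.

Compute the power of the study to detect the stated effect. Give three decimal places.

Noncentrality parameter: δ = d·√(n/2) = 0.21 × √(93/2) = 1.4320
Two-sided α = 0.05 → critical value z_{0.025} = 1.960.
Power = Φ(δ − 1.960) + Φ(−δ − 1.960) = Φ(-0.528) + Φ(-3.392) = 0.2988 + 0.0003 = 0.2991.

Power ≈ 0.299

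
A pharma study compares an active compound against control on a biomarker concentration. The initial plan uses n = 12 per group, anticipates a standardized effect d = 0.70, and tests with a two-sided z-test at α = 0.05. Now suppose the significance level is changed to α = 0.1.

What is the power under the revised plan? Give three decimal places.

Power ≈ 0.528

δ = d·√(n/2) = 0.70 × √(12/2) = 1.7146 (unchanged). New critical value: z_{0.05} = 1.645.
Revised power = Φ(δ − 1.645) + Φ(−δ − 1.645) = Φ(0.070) + Φ(-3.359) = 0.5278 + 0.0004 = 0.5282.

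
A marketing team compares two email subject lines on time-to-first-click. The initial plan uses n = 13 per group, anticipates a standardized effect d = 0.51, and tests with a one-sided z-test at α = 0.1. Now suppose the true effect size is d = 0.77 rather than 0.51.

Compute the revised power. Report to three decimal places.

With d = 0.77: δ = d·√(n/2) = 0.77 × √(13/2) = 1.9631. Critical value z_{0.1} = 1.282.
Revised power = P(Z > 1.282 − δ) = Φ(0.682) = 0.7522.

Power ≈ 0.752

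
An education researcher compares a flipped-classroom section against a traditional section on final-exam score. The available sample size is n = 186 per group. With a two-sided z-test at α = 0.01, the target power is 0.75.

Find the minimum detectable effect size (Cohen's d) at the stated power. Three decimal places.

d ≈ 0.337

Need Φ(δ − 2.576) = 0.75, so δ = 2.576 + 0.674 = 3.250.
(Lower-tail contribution to power is negligible for δ > 0.)
δ = d·√(n/2) ⇒ d = δ/√(n/2) = 3.250/√(186/2) = 0.3370.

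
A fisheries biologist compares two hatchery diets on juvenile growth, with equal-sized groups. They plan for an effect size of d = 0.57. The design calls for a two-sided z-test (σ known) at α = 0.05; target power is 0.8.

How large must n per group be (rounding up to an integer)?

Set Φ(δ − 1.960) = 0.8; then δ − 1.960 = Φ⁻¹(0.8) = 0.842, giving δ = 2.802.
(Ignoring the negligible lower-tail rejection probability gives the usual closed-form inversion.)
δ = d·√(n/2) ⇒ n = 2(δ/d)² = 2 × (2.802 / 0.57)² = 48.32.
Round up to the next whole unit.

n = 49 per group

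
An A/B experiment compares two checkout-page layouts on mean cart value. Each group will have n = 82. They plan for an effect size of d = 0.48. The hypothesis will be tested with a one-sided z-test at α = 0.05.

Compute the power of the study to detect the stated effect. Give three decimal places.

Power ≈ 0.923

Noncentrality parameter: δ = d·√(n/2) = 0.48 × √(82/2) = 3.0735
One-sided α = 0.05 → critical value z_{0.05} = 1.645.
Power = Φ(δ − 1.645) = Φ(1.429) = 0.9234.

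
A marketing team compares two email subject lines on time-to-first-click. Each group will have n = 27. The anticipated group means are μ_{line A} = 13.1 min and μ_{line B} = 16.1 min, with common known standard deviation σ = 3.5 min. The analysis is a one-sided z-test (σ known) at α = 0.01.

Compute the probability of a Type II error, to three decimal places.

β ≈ 0.205

Standardized effect: d = |μ_{line A} − μ_{line B}| / σ = |13.1 − 16.1| / 3.5 = 0.8571
Noncentrality parameter: δ = d·√(n/2) = 0.8571 × √(27/2) = 3.1493
Critical value for a one-sided test at α = 0.01: z_α = 2.326.
Power = Φ(δ − 2.326) = Φ(0.823) = 0.7947.
Type II error: β = 1 − power = 1 − 0.7947 = 0.2053.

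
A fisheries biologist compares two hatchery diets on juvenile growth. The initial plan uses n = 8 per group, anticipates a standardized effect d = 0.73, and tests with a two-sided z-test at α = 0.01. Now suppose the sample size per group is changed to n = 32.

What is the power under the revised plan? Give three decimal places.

With n = 32 per group: δ = d·√(n/2) = 0.73 × √(32/2) = 2.9200. Critical value z_{0.005} = 2.576.
Revised power = Φ(δ − 2.576) + Φ(−δ − 2.576) = Φ(0.344) + Φ(-5.496) = 0.6346 + 0.0000 = 0.6346.

Power ≈ 0.635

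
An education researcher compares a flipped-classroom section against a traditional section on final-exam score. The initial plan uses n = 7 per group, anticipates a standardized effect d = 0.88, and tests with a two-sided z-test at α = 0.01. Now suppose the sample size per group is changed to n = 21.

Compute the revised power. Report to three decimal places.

With n = 21 per group: δ = d·√(n/2) = 0.88 × √(21/2) = 2.8515. Critical value z_{0.005} = 2.576.
Revised power = Φ(δ − 2.576) + Φ(−δ − 2.576) = Φ(0.276) + Φ(-5.427) = 0.6086 + 0.0000 = 0.6086.

Power ≈ 0.609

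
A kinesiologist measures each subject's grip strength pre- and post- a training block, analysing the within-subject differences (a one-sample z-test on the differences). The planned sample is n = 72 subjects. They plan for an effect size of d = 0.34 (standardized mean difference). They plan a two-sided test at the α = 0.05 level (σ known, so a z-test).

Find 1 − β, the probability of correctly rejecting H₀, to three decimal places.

Noncentrality parameter: λ = d·√n = 0.34 × √72 = 2.8850
Two-sided α = 0.05 → critical value z_{0.025} = 1.960.
Power = Φ(λ − 1.960) + Φ(−λ − 1.960) = Φ(0.925) + Φ(-4.845) = 0.8225 + 0.0000 = 0.8225.

Power ≈ 0.823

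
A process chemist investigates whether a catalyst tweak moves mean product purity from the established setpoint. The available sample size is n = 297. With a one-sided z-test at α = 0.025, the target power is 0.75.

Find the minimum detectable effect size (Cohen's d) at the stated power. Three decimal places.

d ≈ 0.153

Required noncentrality: δ = z_{0.025} + z_{0.25} = 1.960 + 0.674 = 2.634.
δ = d·√n ⇒ d = δ/√n = 2.634/√297 = 0.1529.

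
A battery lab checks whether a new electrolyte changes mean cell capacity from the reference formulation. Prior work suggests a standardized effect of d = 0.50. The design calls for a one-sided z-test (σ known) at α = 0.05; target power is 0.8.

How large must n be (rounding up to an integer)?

Set Φ(δ − 1.645) = 0.8; then δ − 1.645 = Φ⁻¹(0.8) = 0.842, giving δ = 2.486.
δ = d·√n ⇒ n = (δ/d)² = (2.486 / 0.50)² = 24.73.
Round up to the next whole unit.

n = 25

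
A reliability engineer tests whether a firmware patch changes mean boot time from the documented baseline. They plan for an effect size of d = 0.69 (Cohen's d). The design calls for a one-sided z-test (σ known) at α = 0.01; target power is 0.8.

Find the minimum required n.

Set Φ(δ − 2.326) = 0.8; then δ − 2.326 = Φ⁻¹(0.8) = 0.842, giving δ = 3.168.
δ = d·√n ⇒ n = (δ/d)² = (3.168 / 0.69)² = 21.08.
Rounding up, n = 22.

n = 22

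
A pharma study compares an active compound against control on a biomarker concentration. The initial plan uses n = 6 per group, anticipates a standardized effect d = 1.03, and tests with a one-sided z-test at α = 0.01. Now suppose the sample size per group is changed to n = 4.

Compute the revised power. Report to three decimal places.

With n = 4 per group: δ = d·√(n/2) = 1.03 × √(4/2) = 1.4566. Critical value z_{0.01} = 2.326.
Revised power = Φ(δ − 2.326) = Φ(-0.870) = 0.1922.

Power ≈ 0.192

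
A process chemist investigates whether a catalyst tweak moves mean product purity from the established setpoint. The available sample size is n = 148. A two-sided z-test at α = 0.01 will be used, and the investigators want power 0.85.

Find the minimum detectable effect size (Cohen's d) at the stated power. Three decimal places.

d ≈ 0.297

Required noncentrality: δ = z_{0.005} + z_{0.15} = 2.576 + 1.036 = 3.612.
(Lower-tail contribution to power is negligible for δ > 0.)
δ = d·√n ⇒ d = δ/√n = 3.612/√148 = 0.2969.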